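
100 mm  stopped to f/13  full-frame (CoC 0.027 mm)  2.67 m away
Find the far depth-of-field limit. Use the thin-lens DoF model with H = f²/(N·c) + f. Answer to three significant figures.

Hyperfocal distance H = f²/(N·c) + f = 100²/(13 × 0.027) + 100 = 10000/0.351 + 100 ≈ 28590.0 mm ≈ 28.59 m.
Far limit Df = s·(H − f)/(H − s) = 2670 × (28590.0 − 100) / (28590.0 − 2670) = 2670 × 28490.0 / 25920.0 ≈ 2934.7 mm ≈ 2.93 m.

2.93 m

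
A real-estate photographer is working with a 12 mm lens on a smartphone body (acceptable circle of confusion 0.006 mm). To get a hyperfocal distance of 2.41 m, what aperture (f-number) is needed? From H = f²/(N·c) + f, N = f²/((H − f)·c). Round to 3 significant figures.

Rearrange H = f²/(N·c) + f for N: N = f² / ((H − f)·c).
N = 12² / ((2410 − 12) × 0.006) = 144 / 14.39 ≈ 10.

f/10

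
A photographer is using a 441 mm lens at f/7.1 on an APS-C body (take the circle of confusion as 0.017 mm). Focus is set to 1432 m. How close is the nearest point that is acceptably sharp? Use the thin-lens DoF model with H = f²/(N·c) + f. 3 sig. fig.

758 m

Hyperfocal distance H = f²/(N·c) + f = 441²/(7.1 × 0.017) + 441 = 194481/0.1207 + 441 ≈ 1611716.9 mm ≈ 1612 m.
Near limit Dn = s·(H − f)/(H + s − 2f) = 1432000 × (1611716.9 − 441) / (1611716.9 + 1432000 − 2 × 441) = 1432000 × 1611275.9 / 3042834.9 ≈ 758289 mm ≈ 758 m.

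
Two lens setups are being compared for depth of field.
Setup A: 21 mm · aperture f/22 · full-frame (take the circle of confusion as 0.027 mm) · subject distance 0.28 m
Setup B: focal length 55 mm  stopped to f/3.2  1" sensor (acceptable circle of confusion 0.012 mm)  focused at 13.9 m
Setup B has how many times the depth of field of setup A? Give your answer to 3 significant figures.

Setup A: H = 21²/(22×0.027) + 21 ≈ 763.4 mm; DoF = Df − Dn = 430.01 − 207.58 ≈ 222.43 mm.
Setup B: H = 55²/(3.2×0.012) + 55 ≈ 78831.0 mm; DoF = Df − Dn = 16863.8 − 11822.2 ≈ 5041.6 mm.
Ratio = 5041.6 / 222.43 ≈ 22.7.

22.7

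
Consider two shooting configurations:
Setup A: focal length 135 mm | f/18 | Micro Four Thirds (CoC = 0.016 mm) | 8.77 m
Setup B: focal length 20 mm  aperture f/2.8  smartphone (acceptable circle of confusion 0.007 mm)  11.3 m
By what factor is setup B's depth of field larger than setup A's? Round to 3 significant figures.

Setup A: H = 135²/(18×0.016) + 135 ≈ 63416.2 mm; DoF = Df − Dn = 10155.8 − 7717.0 ≈ 2438.8 mm.
Setup B: H = 20²/(2.8×0.007) + 20 ≈ 20428.2 mm; DoF = Df − Dn = 25264 − 7278 ≈ 17986 mm.
Ratio = 17986 / 2438.8 ≈ 7.37.

7.37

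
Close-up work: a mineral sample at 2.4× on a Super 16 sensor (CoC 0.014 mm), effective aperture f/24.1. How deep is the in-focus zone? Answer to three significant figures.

At magnification m, DoF ≈ 2·N_eff·c/m² = 2 × 24.1 × 0.014 / 2.4² = 0.6748 / 5.76 ≈ 0.117 mm.

0.117 mm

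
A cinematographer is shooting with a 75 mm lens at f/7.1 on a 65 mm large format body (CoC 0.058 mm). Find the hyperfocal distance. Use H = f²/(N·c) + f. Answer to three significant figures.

13.7 m

Hyperfocal distance H = f²/(N·c) + f = 75²/(7.1 × 0.058) + 75 = 5625/0.4118 + 75 ≈ 13734.5 mm ≈ 13.7 m.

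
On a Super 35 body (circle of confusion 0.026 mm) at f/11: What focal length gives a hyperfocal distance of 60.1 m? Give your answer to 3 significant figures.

131 mm

From H = f²/(N·c) + f, with f ≪ H: f ≈ √(H·N·c) = √(60100 × 11 × 0.026) = √17189 ≈ 131.1 mm.
The +f correction barely moves this — solving exactly, f² + N·c·f − N·c·H = 0 ⇒ f = (−N·c + √((N·c)² + 4·N·c·H))/2 = (−0.286 + √68754)/2 ≈ 130.96 mm, so f ≈ 131 mm.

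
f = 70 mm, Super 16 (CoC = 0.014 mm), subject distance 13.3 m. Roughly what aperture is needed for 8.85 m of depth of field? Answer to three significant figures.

f/8

Write h = H − f = f²/(N·c). The thin-lens limits are Dn = s·h/(h + (s−f)) and Df = s·h/(h − (s−f)), so DoF = Df − Dn = 2·s·(s−f)·h / (h² − (s−f)²).
That is a quadratic in h: DoF·h² − 2·s·(s−f)·h − DoF·(s−f)² = 0 ⇒ h = (s−f)·(s + √(s² + DoF²)) / DoF = 13230 × (13300 + √(13300² + 8850²)) / 8850 = 13230 × (13300 + 15975.4) / 8850 ≈ 43764 mm.
Then N = f²/(c·h) = 70² / (0.014 × 43764) = 4900 / 612.70 ≈ 8.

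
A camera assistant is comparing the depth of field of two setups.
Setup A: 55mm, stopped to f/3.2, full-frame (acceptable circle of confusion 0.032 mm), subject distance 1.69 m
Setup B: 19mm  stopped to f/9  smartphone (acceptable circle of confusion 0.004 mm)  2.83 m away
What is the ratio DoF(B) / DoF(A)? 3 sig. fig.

9.18

Setup A: H = 55²/(3.2×0.032) + 55 ≈ 29596.0 mm; DoF = Df − Dn = 1789.02 − 1601.37 ≈ 187.65 mm.
Setup B: H = 19²/(9×0.004) + 19 ≈ 10046.8 mm; DoF = Df − Dn = 3932.3 − 2210.4 ≈ 1721.9 mm.
Ratio = 1721.9 / 187.65 ≈ 9.18.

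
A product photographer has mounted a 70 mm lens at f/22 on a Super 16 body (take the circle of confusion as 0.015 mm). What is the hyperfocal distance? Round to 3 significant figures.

Hyperfocal distance H = f²/(N·c) + f = 70²/(22 × 0.015) + 70 = 4900/0.33 + 70 ≈ 14918.5 mm ≈ 14.9 m.

14.9 m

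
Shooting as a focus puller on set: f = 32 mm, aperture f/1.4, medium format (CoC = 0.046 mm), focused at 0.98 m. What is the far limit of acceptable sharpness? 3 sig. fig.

1.04 m

Hyperfocal distance H = f²/(N·c) + f = 32²/(1.4 × 0.046) + 32 = 1024/0.0644 + 32 ≈ 15932.6 mm ≈ 15.93 m.
Far limit Df = s·(H − f)/(H − s) = 980 × (15932.6 − 32) / (15932.6 − 980) = 980 × 15900.6 / 14952.6 ≈ 1042.1 mm ≈ 1.04 m.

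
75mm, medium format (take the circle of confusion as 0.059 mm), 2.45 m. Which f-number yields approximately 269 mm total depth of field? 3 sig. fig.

f/2.20

Write h = H − f = f²/(N·c). The thin-lens limits are Dn = s·h/(h + (s−f)) and Df = s·h/(h − (s−f)), so DoF = Df − Dn = 2·s·(s−f)·h / (h² − (s−f)²).
That is a quadratic in h: DoF·h² − 2·s·(s−f)·h − DoF·(s−f)² = 0 ⇒ h = (s−f)·(s + √(s² + DoF²)) / DoF = 2375 × (2450 + √(2450² + 269²)) / 269 = 2375 × (2450 + 2464.72) / 269 ≈ 43392 mm.
Then N = f²/(c·h) = 75² / (0.059 × 43392) = 5625 / 2560.1 ≈ 2.20.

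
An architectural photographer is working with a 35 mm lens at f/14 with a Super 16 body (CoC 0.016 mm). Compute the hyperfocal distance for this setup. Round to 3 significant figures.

Hyperfocal distance H = f²/(N·c) + f = 35²/(14 × 0.016) + 35 = 1225/0.224 + 35 ≈ 5503.8 mm ≈ 5.50 m.

5.50 m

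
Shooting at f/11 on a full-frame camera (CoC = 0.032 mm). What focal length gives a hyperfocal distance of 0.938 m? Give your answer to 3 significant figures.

From H = f²/(N·c) + f, with f ≪ H: f ≈ √(H·N·c) = √(938 × 11 × 0.032) = √330.18 ≈ 18.17 mm.
Exact: f² + N·c·f − N·c·H = 0 ⇒ f = (−N·c + √((N·c)² + 4·N·c·H))/2 = (−0.352 + √1320.8)/2 ≈ 17.996 mm ≈ 18.0 mm.

18.0 mm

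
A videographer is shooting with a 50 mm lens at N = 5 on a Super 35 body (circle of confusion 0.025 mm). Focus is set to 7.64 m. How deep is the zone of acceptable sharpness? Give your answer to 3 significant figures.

6.77 m

Hyperfocal distance H = f²/(N·c) + f = 50²/(5 × 0.025) + 50 = 2500/0.125 + 50 ≈ 20050.0 mm ≈ 20.05 m.
Near limit Dn = s·(H − f)/(H + s − 2f) = 7640 × (20050.0 − 50) / (20050.0 + 7640 − 2 × 50) = 7640 × 20000.0 / 27590.0 ≈ 5538.2 mm.
Far limit Df = s·(H − f)/(H − s) = 7640 × (20050.0 − 50) / (20050.0 − 7640) = 7640 × 20000.0 / 12410.0 ≈ 12312.7 mm.
Depth of field = Df − Dn = 12312.7 − 5538.2 ≈ 6774.5 mm ≈ 6.77 m.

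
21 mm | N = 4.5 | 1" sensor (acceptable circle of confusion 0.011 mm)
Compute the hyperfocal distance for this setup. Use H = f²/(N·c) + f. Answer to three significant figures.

8.93 m

Hyperfocal distance H = f²/(N·c) + f = 21²/(4.5 × 0.011) + 21 = 441/0.0495 + 21 ≈ 8930.1 mm ≈ 8.93 m.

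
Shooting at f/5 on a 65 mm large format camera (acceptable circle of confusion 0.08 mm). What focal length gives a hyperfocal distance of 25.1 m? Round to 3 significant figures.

100 mm

From H = f²/(N·c) + f, with f ≪ H: f ≈ √(H·N·c) = √(25100 × 5 × 0.08) = √10040 ≈ 100.2 mm.
The +f correction barely moves this — solving exactly, f² + N·c·f − N·c·H = 0 ⇒ f = (−N·c + √((N·c)² + 4·N·c·H))/2 = (−0.4 + √40160)/2 ≈ 100.00 mm, so f ≈ 100 mm.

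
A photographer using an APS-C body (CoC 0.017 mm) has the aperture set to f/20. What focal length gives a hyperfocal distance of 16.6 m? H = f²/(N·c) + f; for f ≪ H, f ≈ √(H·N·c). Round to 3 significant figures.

75.0 mm

From H = f²/(N·c) + f, with f ≪ H: f ≈ √(H·N·c) = √(16600 × 20 × 0.017) = √5644.0 ≈ 75.13 mm.
Exact: f² + N·c·f − N·c·H = 0 ⇒ f = (−N·c + √((N·c)² + 4·N·c·H))/2 = (−0.34 + √22576)/2 ≈ 74.957 mm ≈ 75.0 mm.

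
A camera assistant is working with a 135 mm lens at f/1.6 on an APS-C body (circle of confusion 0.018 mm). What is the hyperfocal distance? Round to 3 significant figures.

633 m

Hyperfocal distance H = f²/(N·c) + f = 135²/(1.6 × 0.018) + 135 = 18225/0.0288 + 135 ≈ 632947.5 mm ≈ 633 m.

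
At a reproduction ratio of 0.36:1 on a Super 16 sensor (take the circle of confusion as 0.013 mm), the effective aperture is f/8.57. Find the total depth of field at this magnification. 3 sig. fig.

At magnification m, DoF ≈ 2·N_eff·c/m² = 2 × 8.57 × 0.013 / 0.36² = 0.2228 / 0.1296 ≈ 1.72 mm.

1.72 mm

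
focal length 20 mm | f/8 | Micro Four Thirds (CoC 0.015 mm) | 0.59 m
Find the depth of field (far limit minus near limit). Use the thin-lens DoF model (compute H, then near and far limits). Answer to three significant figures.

208 mm

Hyperfocal distance H = f²/(N·c) + f = 20²/(8 × 0.015) + 20 = 400/0.12 + 20 ≈ 3353.3 mm ≈ 3.353 m.
Near limit Dn = s·(H − f)/(H + s − 2f) = 590 × (3353.3 − 20) / (3353.3 + 590 − 2 × 20) = 590 × 3333.3 / 3903.3 ≈ 503.84 mm.
Far limit Df = s·(H − f)/(H − s) = 590 × (3353.3 − 20) / (3353.3 − 590) = 590 × 3333.3 / 2763.3 ≈ 711.70 mm.
Depth of field = Df − Dn = 711.70 − 503.84 ≈ 207.86 mm.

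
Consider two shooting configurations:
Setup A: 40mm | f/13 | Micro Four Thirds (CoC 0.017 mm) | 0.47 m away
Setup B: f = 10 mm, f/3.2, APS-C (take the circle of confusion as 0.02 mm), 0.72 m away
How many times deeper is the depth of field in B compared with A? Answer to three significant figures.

Setup A: H = 40²/(13×0.017) + 40 ≈ 7279.8 mm; DoF = Df − Dn = 499.678 − 443.650 ≈ 56.028 mm.
Setup B: H = 10²/(3.2×0.02) + 10 ≈ 1572.5 mm; DoF = Df − Dn = 1319.65 − 495.05 ≈ 824.60 mm.
Ratio = 824.60 / 56.028 ≈ 14.7.

14.7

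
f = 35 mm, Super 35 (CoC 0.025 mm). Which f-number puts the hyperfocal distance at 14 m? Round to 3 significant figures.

Rearrange H = f²/(N·c) + f for N: N = f² / ((H − f)·c).
N = 35² / ((14000 − 35) × 0.025) = 1225 / 349.1 ≈ 3.51.

f/3.51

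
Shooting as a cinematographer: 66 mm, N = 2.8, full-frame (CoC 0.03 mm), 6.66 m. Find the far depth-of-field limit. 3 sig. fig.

Hyperfocal distance H = f²/(N·c) + f = 66²/(2.8 × 0.03) + 66 = 4356/0.084 + 66 ≈ 51923.1 mm ≈ 51.92 m.
Far limit Df = s·(H − f)/(H − s) = 6660 × (51923.1 − 66) / (51923.1 − 6660) = 6660 × 51857.1 / 45263.1 ≈ 7630.2 mm ≈ 7.63 m.

7.63 m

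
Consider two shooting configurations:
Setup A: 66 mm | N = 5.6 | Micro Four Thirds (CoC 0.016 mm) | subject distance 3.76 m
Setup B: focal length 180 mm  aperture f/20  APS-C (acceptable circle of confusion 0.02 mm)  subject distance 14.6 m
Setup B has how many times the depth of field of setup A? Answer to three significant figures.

9.34

Setup A: H = 66²/(5.6×0.016) + 66 ≈ 48682.1 mm; DoF = Df − Dn = 4069.19 − 3494.48 ≈ 574.71 mm.
Setup B: H = 180²/(20×0.02) + 180 ≈ 81180.0 mm; DoF = Df − Dn = 17762.1 − 12393.6 ≈ 5368.5 mm.
Ratio = 5368.5 / 574.71 ≈ 9.34.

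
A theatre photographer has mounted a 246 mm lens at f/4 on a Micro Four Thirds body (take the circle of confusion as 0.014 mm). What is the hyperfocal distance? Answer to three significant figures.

1080 m

Hyperfocal distance H = f²/(N·c) + f = 246²/(4 × 0.014) + 246 = 60516/0.056 + 246 ≈ 1080888.9 mm ≈ 1080 m.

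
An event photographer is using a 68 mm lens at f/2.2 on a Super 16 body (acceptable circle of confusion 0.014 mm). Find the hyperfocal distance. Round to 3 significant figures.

150 m

Hyperfocal distance H = f²/(N·c) + f = 68²/(2.2 × 0.014) + 68 = 4624/0.0308 + 68 ≈ 150197.9 mm ≈ 150 m.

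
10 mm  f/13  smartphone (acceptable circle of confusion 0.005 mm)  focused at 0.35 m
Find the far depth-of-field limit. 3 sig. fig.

Hyperfocal distance H = f²/(N·c) + f = 10²/(13 × 0.005) + 10 = 100/0.065 + 10 ≈ 1548.5 mm ≈ 1.548 m.
Far limit Df = s·(H − f)/(H − s) = 350 × (1548.5 − 10) / (1548.5 − 350) = 350 × 1538.5 / 1198.5 ≈ 449.29 mm.

449 mm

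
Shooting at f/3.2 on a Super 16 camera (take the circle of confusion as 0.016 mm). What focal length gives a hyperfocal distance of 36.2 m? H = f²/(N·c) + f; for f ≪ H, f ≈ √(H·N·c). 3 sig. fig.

43.0 mm

From H = f²/(N·c) + f, with f ≪ H: f ≈ √(H·N·c) = √(36200 × 3.2 × 0.016) = √1853.4 ≈ 43.05 mm.
Exact: f² + N·c·f − N·c·H = 0 ⇒ f = (−N·c + √((N·c)² + 4·N·c·H))/2 = (−0.0512 + √7413.8)/2 ≈ 43.026 mm ≈ 43.0 mm.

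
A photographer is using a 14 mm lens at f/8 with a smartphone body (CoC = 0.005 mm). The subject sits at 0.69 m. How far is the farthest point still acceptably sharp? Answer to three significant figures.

Hyperfocal distance H = f²/(N·c) + f = 14²/(8 × 0.005) + 14 = 196/0.04 + 14 ≈ 4914.0 mm ≈ 4.914 m.
Far limit Df = s·(H − f)/(H − s) = 690 × (4914.0 − 14) / (4914.0 − 690) = 690 × 4900.0 / 4224.0 ≈ 800.43 mm ≈ 0.800 m.

0.800 m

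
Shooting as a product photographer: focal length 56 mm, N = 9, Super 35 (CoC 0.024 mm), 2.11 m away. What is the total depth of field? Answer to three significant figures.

0.609 m

Hyperfocal distance H = f²/(N·c) + f = 56²/(9 × 0.024) + 56 = 3136/0.216 + 56 ≈ 14574.5 mm ≈ 14.57 m.
Near limit Dn = s·(H − f)/(H + s − 2f) = 2110 × (14574.5 − 56) / (14574.5 + 2110 − 2 × 56) = 2110 × 14518.5 / 16572.5 ≈ 1848.49 mm.
Far limit Df = s·(H − f)/(H − s) = 2110 × (14574.5 − 56) / (14574.5 − 2110) = 2110 × 14518.5 / 12464.5 ≈ 2457.70 mm.
Depth of field = Df − Dn = 2457.70 − 1848.49 ≈ 609.21 mm ≈ 0.609 m.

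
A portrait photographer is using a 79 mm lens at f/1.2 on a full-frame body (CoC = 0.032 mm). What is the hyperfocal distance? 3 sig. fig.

Hyperfocal distance H = f²/(N·c) + f = 79²/(1.2 × 0.032) + 79 = 6241/0.0384 + 79 ≈ 162605.0 mm ≈ 163 m.

163 m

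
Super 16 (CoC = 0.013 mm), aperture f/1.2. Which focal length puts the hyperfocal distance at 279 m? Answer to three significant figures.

From H = f²/(N·c) + f, with f ≪ H: f ≈ √(H·N·c) = √(279000 × 1.2 × 0.013) = √4352.4 ≈ 65.97 mm.
The +f correction barely moves this — solving exactly, f² + N·c·f − N·c·H = 0 ⇒ f = (−N·c + √((N·c)² + 4·N·c·H))/2 = (−0.0156 + √17410)/2 ≈ 65.965 mm, so f ≈ 66.0 mm.

66.0 mm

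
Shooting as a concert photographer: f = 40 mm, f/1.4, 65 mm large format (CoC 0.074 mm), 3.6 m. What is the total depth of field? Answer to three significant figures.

1.75 m

Hyperfocal distance H = f²/(N·c) + f = 40²/(1.4 × 0.074) + 40 = 1600/0.1036 + 40 ≈ 15484.0 mm ≈ 15.48 m.
Near limit Dn = s·(H − f)/(H + s − 2f) = 3600 × (15484.0 − 40) / (15484.0 + 3600 − 2 × 40) = 3600 × 15444.0 / 19004.0 ≈ 2925.6 mm.
Far limit Df = s·(H − f)/(H − s) = 3600 × (15484.0 − 40) / (15484.0 − 3600) = 3600 × 15444.0 / 11884.0 ≈ 4678.4 mm.
Depth of field = Df − Dn = 4678.4 − 2925.6 ≈ 1752.8 mm ≈ 1.75 m.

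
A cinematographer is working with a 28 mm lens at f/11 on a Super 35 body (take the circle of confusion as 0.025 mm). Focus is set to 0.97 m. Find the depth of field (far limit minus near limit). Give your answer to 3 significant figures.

Hyperfocal distance H = f²/(N·c) + f = 28²/(11 × 0.025) + 28 = 784/0.275 + 28 ≈ 2878.9 mm ≈ 2.879 m.
Near limit Dn = s·(H − f)/(H + s − 2f) = 970 × (2878.9 − 28) / (2878.9 + 970 − 2 × 28) = 970 × 2850.9 / 3792.9 ≈ 729.09 mm.
Far limit Df = s·(H − f)/(H − s) = 970 × (2878.9 − 28) / (2878.9 − 970) = 970 × 2850.9 / 1908.9 ≈ 1448.67 mm.
Depth of field = Df − Dn = 1448.67 − 729.09 ≈ 719.58 mm ≈ 0.720 m.

0.720 m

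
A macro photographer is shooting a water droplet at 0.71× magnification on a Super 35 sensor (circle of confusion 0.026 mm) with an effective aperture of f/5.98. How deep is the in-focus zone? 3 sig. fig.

0.617 mm

At magnification m, DoF ≈ 2·N_eff·c/m² = 2 × 5.98 × 0.026 / 0.71² = 0.311 / 0.5041 ≈ 0.617 mm.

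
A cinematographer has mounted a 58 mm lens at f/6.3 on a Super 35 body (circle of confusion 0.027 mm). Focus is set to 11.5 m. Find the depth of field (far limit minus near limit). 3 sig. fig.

20.0 m

Hyperfocal distance H = f²/(N·c) + f = 58²/(6.3 × 0.027) + 58 = 3364/0.1701 + 58 ≈ 19834.6 mm ≈ 19.83 m.
Near limit Dn = s·(H − f)/(H + s − 2f) = 11500 × (19834.6 − 58) / (19834.6 + 11500 − 2 × 58) = 11500 × 19776.6 / 31218.6 ≈ 7285 mm.
Far limit Df = s·(H − f)/(H − s) = 11500 × (19834.6 − 58) / (19834.6 − 11500) = 11500 × 19776.6 / 8334.6 ≈ 27288 mm.
Depth of field = Df − Dn = 27288 − 7285 ≈ 20003 mm ≈ 20.0 m.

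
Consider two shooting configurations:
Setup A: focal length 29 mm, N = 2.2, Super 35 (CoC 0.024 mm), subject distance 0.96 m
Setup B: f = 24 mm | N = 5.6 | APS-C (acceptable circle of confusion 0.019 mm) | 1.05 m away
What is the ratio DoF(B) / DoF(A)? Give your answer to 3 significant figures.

3.67

Setup A: H = 29²/(2.2×0.024) + 29 ≈ 15957.0 mm; DoF = Df − Dn = 1019.60 − 906.99 ≈ 112.61 mm.
Setup B: H = 24²/(5.6×0.019) + 24 ≈ 5437.5 mm; DoF = Df − Dn = 1295.54 − 882.71 ≈ 412.83 mm.
Ratio = 412.83 / 112.61 ≈ 3.67.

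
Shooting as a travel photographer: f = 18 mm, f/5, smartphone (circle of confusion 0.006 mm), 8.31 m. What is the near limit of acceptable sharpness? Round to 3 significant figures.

Hyperfocal distance H = f²/(N·c) + f = 18²/(5 × 0.006) + 18 = 324/0.03 + 18 ≈ 10818.0 mm ≈ 10.82 m.
Near limit Dn = s·(H − f)/(H + s − 2f) = 8310 × (10818.0 − 18) / (10818.0 + 8310 − 2 × 18) = 8310 × 10800.0 / 19092.0 ≈ 4700.8 mm ≈ 4.70 m.

4.70 m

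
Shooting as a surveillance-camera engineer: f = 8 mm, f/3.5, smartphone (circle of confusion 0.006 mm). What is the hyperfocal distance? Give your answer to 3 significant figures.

Hyperfocal distance H = f²/(N·c) + f = 8²/(3.5 × 0.006) + 8 = 64/0.021 + 8 ≈ 3055.6 mm ≈ 3.06 m.

3.06 m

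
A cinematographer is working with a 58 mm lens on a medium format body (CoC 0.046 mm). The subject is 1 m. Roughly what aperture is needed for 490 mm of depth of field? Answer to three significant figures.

Write h = H − f = f²/(N·c). The thin-lens limits are Dn = s·h/(h + (s−f)) and Df = s·h/(h − (s−f)), so DoF = Df − Dn = 2·s·(s−f)·h / (h² − (s−f)²).
That is a quadratic in h: DoF·h² − 2·s·(s−f)·h − DoF·(s−f)² = 0 ⇒ h = (s−f)·(s + √(s² + DoF²)) / DoF = 942 × (1000 + √(1000² + 490²)) / 490 = 942 × (1000 + 1113.60) / 490 ≈ 4063.3 mm.
Then N = f²/(c·h) = 58² / (0.046 × 4063.3) = 3364 / 186.91 ≈ 18.

f/18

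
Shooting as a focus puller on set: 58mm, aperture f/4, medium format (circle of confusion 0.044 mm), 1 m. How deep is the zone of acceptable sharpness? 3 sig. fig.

Hyperfocal distance H = f²/(N·c) + f = 58²/(4 × 0.044) + 58 = 3364/0.176 + 58 ≈ 19171.6 mm ≈ 19.17 m.
Near limit Dn = s·(H − f)/(H + s − 2f) = 1000 × (19171.6 − 58) / (19171.6 + 1000 − 2 × 58) = 1000 × 19113.6 / 20055.6 ≈ 953.031 mm.
Far limit Df = s·(H − f)/(H − s) = 1000 × (19171.6 − 58) / (19171.6 − 1000) = 1000 × 19113.6 / 18171.6 ≈ 1051.839 mm.
Depth of field = Df − Dn = 1051.839 − 953.031 ≈ 98.808 mm.

98.8 mm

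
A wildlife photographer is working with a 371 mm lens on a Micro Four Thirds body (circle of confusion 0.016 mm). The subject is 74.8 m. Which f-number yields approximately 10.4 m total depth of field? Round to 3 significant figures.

f/8

Write h = H − f = f²/(N·c). The thin-lens limits are Dn = s·h/(h + (s−f)) and Df = s·h/(h − (s−f)), so DoF = Df − Dn = 2·s·(s−f)·h / (h² − (s−f)²).
That is a quadratic in h: DoF·h² − 2·s·(s−f)·h − DoF·(s−f)² = 0 ⇒ h = (s−f)·(s + √(s² + DoF²)) / DoF = 74429 × (74800 + √(74800² + 10400²)) / 10400 = 74429 × (74800 + 75519.5) / 10400 ≈ 1075782 mm.
Then N = f²/(c·h) = 371² / (0.016 × 1075782) = 137641 / 17213 ≈ 8.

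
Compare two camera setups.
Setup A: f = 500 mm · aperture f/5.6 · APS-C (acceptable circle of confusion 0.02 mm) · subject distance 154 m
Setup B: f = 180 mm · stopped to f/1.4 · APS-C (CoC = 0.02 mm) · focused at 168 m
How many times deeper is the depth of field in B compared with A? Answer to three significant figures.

Setup A: H = 500²/(5.6×0.02) + 500 ≈ 2232642.9 mm; DoF = Df − Dn = 165372 − 144091 ≈ 21281 mm.
Setup B: H = 180²/(1.4×0.02) + 180 ≈ 1157322.9 mm; DoF = Df − Dn = 196498 − 146721 ≈ 49777 mm.
Ratio = 49777 / 21281 ≈ 2.34.

2.34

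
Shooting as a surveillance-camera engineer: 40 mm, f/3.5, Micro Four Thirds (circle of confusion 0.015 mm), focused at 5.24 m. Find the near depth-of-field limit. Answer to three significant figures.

Hyperfocal distance H = f²/(N·c) + f = 40²/(3.5 × 0.015) + 40 = 1600/0.0525 + 40 ≈ 30516.2 mm ≈ 30.52 m.
Near limit Dn = s·(H − f)/(H + s − 2f) = 5240 × (30516.2 − 40) / (30516.2 + 5240 − 2 × 40) = 5240 × 30476.2 / 35676.2 ≈ 4476.2 mm ≈ 4.48 m.

4.48 m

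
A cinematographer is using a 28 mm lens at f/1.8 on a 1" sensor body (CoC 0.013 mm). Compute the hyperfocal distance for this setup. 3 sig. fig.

Hyperfocal distance H = f²/(N·c) + f = 28²/(1.8 × 0.013) + 28 = 784/0.0234 + 28 ≈ 33532.3 mm ≈ 33.5 m.

33.5 m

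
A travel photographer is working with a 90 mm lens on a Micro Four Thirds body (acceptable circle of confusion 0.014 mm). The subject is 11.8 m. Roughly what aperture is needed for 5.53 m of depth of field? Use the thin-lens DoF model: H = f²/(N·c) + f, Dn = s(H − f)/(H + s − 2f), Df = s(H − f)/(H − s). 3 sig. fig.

Write h = H − f = f²/(N·c). The thin-lens limits are Dn = s·h/(h + (s−f)) and Df = s·h/(h − (s−f)), so DoF = Df − Dn = 2·s·(s−f)·h / (h² − (s−f)²).
That is a quadratic in h: DoF·h² − 2·s·(s−f)·h − DoF·(s−f)² = 0 ⇒ h = (s−f)·(s + √(s² + DoF²)) / DoF = 11710 × (11800 + √(11800² + 5530²)) / 5530 = 11710 × (11800 + 13031.5) / 5530 ≈ 52582 mm.
Then N = f²/(c·h) = 90² / (0.014 × 52582) = 8100 / 736.14 ≈ 11.

f/11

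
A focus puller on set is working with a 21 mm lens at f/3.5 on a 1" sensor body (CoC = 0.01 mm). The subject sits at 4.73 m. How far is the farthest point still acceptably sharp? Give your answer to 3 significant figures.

Hyperfocal distance H = f²/(N·c) + f = 21²/(3.5 × 0.01) + 21 = 441/0.035 + 21 ≈ 12621.0 mm ≈ 12.62 m.
Far limit Df = s·(H − f)/(H − s) = 4730 × (12621.0 − 21) / (12621.0 − 4730) = 4730 × 12600.0 / 7891.0 ≈ 7552.7 mm ≈ 7.55 m.

7.55 m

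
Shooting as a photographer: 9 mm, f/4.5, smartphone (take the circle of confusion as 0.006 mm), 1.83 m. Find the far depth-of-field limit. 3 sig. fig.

4.66 m

Hyperfocal distance H = f²/(N·c) + f = 9²/(4.5 × 0.006) + 9 = 81/0.027 + 9 ≈ 3009.0 mm ≈ 3.009 m.
Far limit Df = s·(H − f)/(H − s) = 1830 × (3009.0 − 9) / (3009.0 − 1830) = 1830 × 3000.0 / 1179.0 ≈ 4656.5 mm ≈ 4.66 m.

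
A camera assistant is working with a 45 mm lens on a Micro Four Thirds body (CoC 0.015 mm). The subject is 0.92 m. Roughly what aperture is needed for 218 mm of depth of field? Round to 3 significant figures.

f/18

Write h = H − f = f²/(N·c). The thin-lens limits are Dn = s·h/(h + (s−f)) and Df = s·h/(h − (s−f)), so DoF = Df − Dn = 2·s·(s−f)·h / (h² − (s−f)²).
That is a quadratic in h: DoF·h² − 2·s·(s−f)·h − DoF·(s−f)² = 0 ⇒ h = (s−f)·(s + √(s² + DoF²)) / DoF = 875 × (920 + √(920² + 218²)) / 218 = 875 × (920 + 945.476) / 218 ≈ 7487.6 mm.
Then N = f²/(c·h) = 45² / (0.015 × 7487.6) = 2025 / 112.31 ≈ 18.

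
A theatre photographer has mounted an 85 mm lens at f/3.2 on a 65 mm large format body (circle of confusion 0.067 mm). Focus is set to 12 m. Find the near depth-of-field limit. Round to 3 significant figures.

8.87 m

Hyperfocal distance H = f²/(N·c) + f = 85²/(3.2 × 0.067) + 85 = 7225/0.2144 + 85 ≈ 33783.7 mm ≈ 33.78 m.
Near limit Dn = s·(H − f)/(H + s − 2f) = 12000 × (33783.7 − 85) / (33783.7 + 12000 − 2 × 85) = 12000 × 33698.7 / 45613.7 ≈ 8865.4 mm ≈ 8.87 m.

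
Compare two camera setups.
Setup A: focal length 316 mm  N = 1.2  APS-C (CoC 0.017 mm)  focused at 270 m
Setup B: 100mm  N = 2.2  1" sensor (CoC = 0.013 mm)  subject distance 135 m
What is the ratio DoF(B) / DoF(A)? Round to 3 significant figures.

4.10

Setup A: H = 316²/(1.2×0.017) + 316 ≈ 4895218.0 mm; DoF = Df − Dn = 285743 − 255901 ≈ 29842 mm.
Setup B: H = 100²/(2.2×0.013) + 100 ≈ 349750.3 mm; DoF = Df − Dn = 219803 − 97416 ≈ 122387 mm.
Ratio = 122387 / 29842 ≈ 4.10.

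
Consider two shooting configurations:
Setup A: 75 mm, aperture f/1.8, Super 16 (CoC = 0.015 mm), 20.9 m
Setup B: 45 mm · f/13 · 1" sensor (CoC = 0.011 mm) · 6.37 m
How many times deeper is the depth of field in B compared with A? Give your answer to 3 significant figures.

Setup A: H = 75²/(1.8×0.015) + 75 ≈ 208408.3 mm; DoF = Df − Dn = 23221.2 − 19000.7 ≈ 4220.5 mm.
Setup B: H = 45²/(13×0.011) + 45 ≈ 14205.8 mm; DoF = Df − Dn = 11511.8 − 4403.3 ≈ 7108.5 mm.
Ratio = 7108.5 / 4220.5 ≈ 1.68.

1.68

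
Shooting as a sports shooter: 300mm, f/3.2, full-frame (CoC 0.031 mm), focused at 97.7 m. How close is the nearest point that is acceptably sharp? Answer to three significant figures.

Hyperfocal distance H = f²/(N·c) + f = 300²/(3.2 × 0.031) + 300 = 90000/0.0992 + 300 ≈ 907558.1 mm ≈ 907.6 m.
Near limit Dn = s·(H − f)/(H + s − 2f) = 97700 × (907558.1 − 300) / (907558.1 + 97700 − 2 × 300) = 97700 × 907258.1 / 1004658.1 ≈ 88228 mm ≈ 88.2 m.

88.2 m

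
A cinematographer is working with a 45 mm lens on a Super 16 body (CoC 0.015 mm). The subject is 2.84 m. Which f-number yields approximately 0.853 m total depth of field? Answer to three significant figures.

f/7.10

Write h = H − f = f²/(N·c). The thin-lens limits are Dn = s·h/(h + (s−f)) and Df = s·h/(h − (s−f)), so DoF = Df − Dn = 2·s·(s−f)·h / (h² − (s−f)²).
That is a quadratic in h: DoF·h² − 2·s·(s−f)·h − DoF·(s−f)² = 0 ⇒ h = (s−f)·(s + √(s² + DoF²)) / DoF = 2795 × (2840 + √(2840² + 853²)) / 853 = 2795 × (2840 + 2965.33) / 853 ≈ 19022 mm.
Then N = f²/(c·h) = 45² / (0.015 × 19022) = 2025 / 285.33 ≈ 7.10.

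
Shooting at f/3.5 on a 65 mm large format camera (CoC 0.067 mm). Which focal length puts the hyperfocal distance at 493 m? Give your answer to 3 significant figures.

340 mm

From H = f²/(N·c) + f, with f ≪ H: f ≈ √(H·N·c) = √(493000 × 3.5 × 0.067) = √115608 ≈ 340.0 mm.
The +f correction barely moves this — solving exactly, f² + N·c·f − N·c·H = 0 ⇒ f = (−N·c + √((N·c)² + 4·N·c·H))/2 = (−0.2345 + √462434)/2 ≈ 339.90 mm, so f ≈ 340 mm.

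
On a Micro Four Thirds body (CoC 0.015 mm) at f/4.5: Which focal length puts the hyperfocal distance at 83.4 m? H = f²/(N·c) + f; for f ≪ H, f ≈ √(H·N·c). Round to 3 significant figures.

75.0 mm

From H = f²/(N·c) + f, with f ≪ H: f ≈ √(H·N·c) = √(83400 × 4.5 × 0.015) = √5629.5 ≈ 75.03 mm.
The +f correction barely moves this — solving exactly, f² + N·c·f − N·c·H = 0 ⇒ f = (−N·c + √((N·c)² + 4·N·c·H))/2 = (−0.0675 + √22518)/2 ≈ 74.996 mm, so f ≈ 75.0 mm.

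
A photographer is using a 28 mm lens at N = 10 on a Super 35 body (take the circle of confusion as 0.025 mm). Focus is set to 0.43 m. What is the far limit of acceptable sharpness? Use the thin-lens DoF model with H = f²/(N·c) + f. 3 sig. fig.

Hyperfocal distance H = f²/(N·c) + f = 28²/(10 × 0.025) + 28 = 784/0.25 + 28 ≈ 3164.0 mm ≈ 3.164 m.
Far limit Df = s·(H − f)/(H − s) = 430 × (3164.0 − 28) / (3164.0 − 430) = 430 × 3136.0 / 2734.0 ≈ 493.23 mm.

493 mm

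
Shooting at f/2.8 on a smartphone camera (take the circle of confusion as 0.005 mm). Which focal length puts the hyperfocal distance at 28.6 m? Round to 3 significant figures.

From H = f²/(N·c) + f, with f ≪ H: f ≈ √(H·N·c) = √(28600 × 2.8 × 0.005) = √400.40 ≈ 20.01 mm.
The +f correction barely moves this — solving exactly, f² + N·c·f − N·c·H = 0 ⇒ f = (−N·c + √((N·c)² + 4·N·c·H))/2 = (−0.014 + √1601.6)/2 ≈ 20.003 mm, so f ≈ 20.0 mm.

20.0 mm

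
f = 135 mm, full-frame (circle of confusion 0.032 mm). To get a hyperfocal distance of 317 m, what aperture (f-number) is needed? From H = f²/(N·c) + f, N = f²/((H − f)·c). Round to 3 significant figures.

f/1.80

Rearrange H = f²/(N·c) + f for N: N = f² / ((H − f)·c).
N = 135² / ((317000 − 135) × 0.032) = 18225 / 10140 ≈ 1.80.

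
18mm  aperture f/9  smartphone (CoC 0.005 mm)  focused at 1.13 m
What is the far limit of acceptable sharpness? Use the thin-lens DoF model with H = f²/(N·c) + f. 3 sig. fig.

1.34 m

Hyperfocal distance H = f²/(N·c) + f = 18²/(9 × 0.005) + 18 = 324/0.045 + 18 ≈ 7218.0 mm ≈ 7.218 m.
Far limit Df = s·(H − f)/(H − s) = 1130 × (7218.0 − 18) / (7218.0 − 1130) = 1130 × 7200.0 / 6088.0 ≈ 1336.4 mm ≈ 1.34 m.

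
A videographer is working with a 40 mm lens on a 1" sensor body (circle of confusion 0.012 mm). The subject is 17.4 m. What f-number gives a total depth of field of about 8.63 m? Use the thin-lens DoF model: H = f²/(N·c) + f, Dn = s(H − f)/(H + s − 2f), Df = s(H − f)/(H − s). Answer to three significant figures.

f/1.80

Write h = H − f = f²/(N·c). The thin-lens limits are Dn = s·h/(h + (s−f)) and Df = s·h/(h − (s−f)), so DoF = Df − Dn = 2·s·(s−f)·h / (h² − (s−f)²).
That is a quadratic in h: DoF·h² − 2·s·(s−f)·h − DoF·(s−f)² = 0 ⇒ h = (s−f)·(s + √(s² + DoF²)) / DoF = 17360 × (17400 + √(17400² + 8630²)) / 8630 = 17360 × (17400 + 19422.6) / 8630 ≈ 74072 mm.
Then N = f²/(c·h) = 40² / (0.012 × 74072) = 1600 / 888.86 ≈ 1.80.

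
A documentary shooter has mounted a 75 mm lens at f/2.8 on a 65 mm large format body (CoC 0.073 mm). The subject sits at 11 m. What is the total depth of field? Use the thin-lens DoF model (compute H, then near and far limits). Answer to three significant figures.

Hyperfocal distance H = f²/(N·c) + f = 75²/(2.8 × 0.073) + 75 = 5625/0.2044 + 75 ≈ 27594.6 mm ≈ 27.59 m.
Near limit Dn = s·(H − f)/(H + s − 2f) = 11000 × (27594.6 − 75) / (27594.6 + 11000 − 2 × 75) = 11000 × 27519.6 / 38444.6 ≈ 7874 mm.
Far limit Df = s·(H − f)/(H − s) = 11000 × (27594.6 − 75) / (27594.6 − 11000) = 11000 × 27519.6 / 16594.6 ≈ 18242 mm.
Depth of field = Df − Dn = 18242 − 7874 ≈ 10368 mm ≈ 10.4 m.

10.4 m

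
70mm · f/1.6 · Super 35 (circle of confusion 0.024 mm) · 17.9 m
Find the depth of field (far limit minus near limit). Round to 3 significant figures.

Hyperfocal distance H = f²/(N·c) + f = 70²/(1.6 × 0.024) + 70 = 4900/0.0384 + 70 ≈ 127674.2 mm ≈ 127.7 m.
Near limit Dn = s·(H − f)/(H + s − 2f) = 17900 × (127674.2 − 70) / (127674.2 + 17900 − 2 × 70) = 17900 × 127604.2 / 145434.2 ≈ 15705.5 mm.
Far limit Df = s·(H − f)/(H − s) = 17900 × (127674.2 − 70) / (127674.2 − 17900) = 17900 × 127604.2 / 109774.2 ≈ 20807.4 mm.
Depth of field = Df − Dn = 20807.4 − 15705.5 ≈ 5101.9 mm ≈ 5.10 m.

5.10 m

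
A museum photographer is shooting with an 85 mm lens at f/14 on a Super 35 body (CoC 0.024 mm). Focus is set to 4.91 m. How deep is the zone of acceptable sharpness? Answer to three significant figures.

2.32 m

Hyperfocal distance H = f²/(N·c) + f = 85²/(14 × 0.024) + 85 = 7225/0.336 + 85 ≈ 21588.0 mm ≈ 21.59 m.
Near limit Dn = s·(H − f)/(H + s − 2f) = 4910 × (21588.0 − 85) / (21588.0 + 4910 − 2 × 85) = 4910 × 21503.0 / 26328.0 ≈ 4010.2 mm.
Far limit Df = s·(H − f)/(H − s) = 4910 × (21588.0 − 85) / (21588.0 − 4910) = 4910 × 21503.0 / 16678.0 ≈ 6330.5 mm.
Depth of field = Df − Dn = 6330.5 − 4010.2 ≈ 2320.3 mm ≈ 2.32 m.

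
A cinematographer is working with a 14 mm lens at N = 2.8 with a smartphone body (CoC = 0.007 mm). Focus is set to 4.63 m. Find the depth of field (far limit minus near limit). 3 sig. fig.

5.43 m

Hyperfocal distance H = f²/(N·c) + f = 14²/(2.8 × 0.007) + 14 = 196/0.0196 + 14 ≈ 10014.0 mm ≈ 10.01 m.
Near limit Dn = s·(H − f)/(H + s − 2f) = 4630 × (10014.0 − 14) / (10014.0 + 4630 − 2 × 14) = 4630 × 10000.0 / 14616.0 ≈ 3167.8 mm.
Far limit Df = s·(H − f)/(H − s) = 4630 × (10014.0 − 14) / (10014.0 − 4630) = 4630 × 10000.0 / 5384.0 ≈ 8599.6 mm.
Depth of field = Df − Dn = 8599.6 − 3167.8 ≈ 5431.8 mm ≈ 5.43 m.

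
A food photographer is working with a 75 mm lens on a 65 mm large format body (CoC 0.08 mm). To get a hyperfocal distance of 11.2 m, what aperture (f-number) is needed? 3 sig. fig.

Rearrange H = f²/(N·c) + f for N: N = f² / ((H − f)·c).
N = 75² / ((11200 − 75) × 0.08) = 5625 / 890.0 ≈ 6.32.

f/6.32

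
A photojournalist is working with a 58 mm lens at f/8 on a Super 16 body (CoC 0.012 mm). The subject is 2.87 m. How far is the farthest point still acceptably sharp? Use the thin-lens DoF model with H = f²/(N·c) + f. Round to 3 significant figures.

Hyperfocal distance H = f²/(N·c) + f = 58²/(8 × 0.012) + 58 = 3364/0.096 + 58 ≈ 35099.7 mm ≈ 35.10 m.
Far limit Df = s·(H − f)/(H − s) = 2870 × (35099.7 − 58) / (35099.7 − 2870) = 2870 × 35041.7 / 32229.7 ≈ 3120.4 mm ≈ 3.12 m.

3.12 m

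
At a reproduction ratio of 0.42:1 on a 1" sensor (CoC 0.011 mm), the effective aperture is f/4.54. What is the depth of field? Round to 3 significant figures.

At magnification m, DoF ≈ 2·N_eff·c/m² = 2 × 4.54 × 0.011 / 0.42² = 0.09988 / 0.1764 ≈ 0.566 mm.

0.566 mm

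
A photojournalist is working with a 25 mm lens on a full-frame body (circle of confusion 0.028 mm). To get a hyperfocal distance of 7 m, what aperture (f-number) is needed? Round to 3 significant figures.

Rearrange H = f²/(N·c) + f for N: N = f² / ((H − f)·c).
N = 25² / ((7000 − 25) × 0.028) = 625 / 195.3 ≈ 3.20.

f/3.20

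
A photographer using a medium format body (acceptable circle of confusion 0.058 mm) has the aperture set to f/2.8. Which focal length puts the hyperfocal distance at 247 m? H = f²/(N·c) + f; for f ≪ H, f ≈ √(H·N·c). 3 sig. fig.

From H = f²/(N·c) + f, with f ≪ H: f ≈ √(H·N·c) = √(247000 × 2.8 × 0.058) = √40113 ≈ 200.3 mm.
The +f correction barely moves this — solving exactly, f² + N·c·f − N·c·H = 0 ⇒ f = (−N·c + √((N·c)² + 4·N·c·H))/2 = (−0.1624 + √160451)/2 ≈ 200.20 mm, so f ≈ 200 mm.

200 mm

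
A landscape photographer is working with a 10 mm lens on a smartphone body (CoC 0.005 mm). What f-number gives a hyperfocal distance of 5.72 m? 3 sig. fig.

Rearrange H = f²/(N·c) + f for N: N = f² / ((H − f)·c).
N = 10² / ((5720 − 10) × 0.005) = 100 / 28.55 ≈ 3.50.

f/3.50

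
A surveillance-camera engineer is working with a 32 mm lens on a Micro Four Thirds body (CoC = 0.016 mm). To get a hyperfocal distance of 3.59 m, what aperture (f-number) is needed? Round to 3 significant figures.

f/18

Rearrange H = f²/(N·c) + f for N: N = f² / ((H − f)·c).
N = 32² / ((3590 − 32) × 0.016) = 1024 / 56.93 ≈ 18.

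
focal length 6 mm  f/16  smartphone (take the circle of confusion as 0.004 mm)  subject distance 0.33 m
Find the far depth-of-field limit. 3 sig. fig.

0.778 m

Hyperfocal distance H = f²/(N·c) + f = 6²/(16 × 0.004) + 6 = 36/0.064 + 6 ≈ 568.5 mm ≈ 0.569 m.
Far limit Df = s·(H − f)/(H − s) = 330 × (568.5 − 6) / (568.5 − 330) = 330 × 562.5 / 238.5 ≈ 778.30 mm ≈ 0.778 m.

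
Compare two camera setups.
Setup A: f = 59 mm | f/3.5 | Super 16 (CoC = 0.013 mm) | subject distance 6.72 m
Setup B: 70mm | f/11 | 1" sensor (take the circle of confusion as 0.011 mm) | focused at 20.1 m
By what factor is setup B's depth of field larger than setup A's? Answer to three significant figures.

Setup A: H = 59²/(3.5×0.013) + 59 ≈ 76564.5 mm; DoF = Df − Dn = 7360.9 − 6181.8 ≈ 1179.1 mm.
Setup B: H = 70²/(11×0.011) + 70 ≈ 40565.9 mm; DoF = Df − Dn = 39772 − 13448 ≈ 26324 mm.
Ratio = 26324 / 1179.1 ≈ 22.3.

22.3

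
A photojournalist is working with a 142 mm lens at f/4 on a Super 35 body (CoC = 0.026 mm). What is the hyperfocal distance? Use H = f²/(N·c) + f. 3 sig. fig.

194 m

Hyperfocal distance H = f²/(N·c) + f = 142²/(4 × 0.026) + 142 = 20164/0.104 + 142 ≈ 194026.6 mm ≈ 194 m.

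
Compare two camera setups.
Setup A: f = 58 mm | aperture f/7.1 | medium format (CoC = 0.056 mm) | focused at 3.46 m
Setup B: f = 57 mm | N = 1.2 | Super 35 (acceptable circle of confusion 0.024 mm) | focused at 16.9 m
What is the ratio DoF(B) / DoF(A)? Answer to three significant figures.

1.56

Setup A: H = 58²/(7.1×0.056) + 58 ≈ 8518.8 mm; DoF = Df − Dn = 5786.8 − 2467.7 ≈ 3319.1 mm.
Setup B: H = 57²/(1.2×0.024) + 57 ≈ 112869.5 mm; DoF = Df − Dn = 19866.0 − 14704.6 ≈ 5161.4 mm.
Ratio = 5161.4 / 3319.1 ≈ 1.56.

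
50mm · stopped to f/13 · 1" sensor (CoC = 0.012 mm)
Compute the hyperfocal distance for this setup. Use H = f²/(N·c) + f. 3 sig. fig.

16.1 m

Hyperfocal distance H = f²/(N·c) + f = 50²/(13 × 0.012) + 50 = 2500/0.156 + 50 ≈ 16075.6 mm ≈ 16.1 m.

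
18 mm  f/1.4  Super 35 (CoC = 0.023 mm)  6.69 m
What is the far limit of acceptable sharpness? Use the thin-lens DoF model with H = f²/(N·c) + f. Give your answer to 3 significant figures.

Hyperfocal distance H = f²/(N·c) + f = 18²/(1.4 × 0.023) + 18 = 324/0.0322 + 18 ≈ 10080.1 mm ≈ 10.08 m.
Far limit Df = s·(H − f)/(H − s) = 6690 × (10080.1 − 18) / (10080.1 − 6690) = 6690 × 10062.1 / 3390.1 ≈ 19856 mm ≈ 19.9 m.

19.9 m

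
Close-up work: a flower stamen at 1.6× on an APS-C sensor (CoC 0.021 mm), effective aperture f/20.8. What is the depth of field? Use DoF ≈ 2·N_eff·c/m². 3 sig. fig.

At magnification m, DoF ≈ 2·N_eff·c/m² = 2 × 20.8 × 0.021 / 1.6² = 0.8736 / 2.56 ≈ 0.341 mm.

0.341 mm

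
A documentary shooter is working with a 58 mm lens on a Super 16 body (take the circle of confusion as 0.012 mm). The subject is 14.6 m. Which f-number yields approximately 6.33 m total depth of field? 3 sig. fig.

f/4

Write h = H − f = f²/(N·c). The thin-lens limits are Dn = s·h/(h + (s−f)) and Df = s·h/(h − (s−f)), so DoF = Df − Dn = 2·s·(s−f)·h / (h² − (s−f)²).
That is a quadratic in h: DoF·h² − 2·s·(s−f)·h − DoF·(s−f)² = 0 ⇒ h = (s−f)·(s + √(s² + DoF²)) / DoF = 14542 × (14600 + √(14600² + 6330²)) / 6330 = 14542 × (14600 + 15913.2) / 6330 ≈ 70098 mm.
Then N = f²/(c·h) = 58² / (0.012 × 70098) = 3364 / 841.18 ≈ 4.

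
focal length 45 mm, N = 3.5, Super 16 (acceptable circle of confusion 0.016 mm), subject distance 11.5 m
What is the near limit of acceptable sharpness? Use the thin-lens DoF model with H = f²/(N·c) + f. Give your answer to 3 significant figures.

Hyperfocal distance H = f²/(N·c) + f = 45²/(3.5 × 0.016) + 45 = 2025/0.056 + 45 ≈ 36205.7 mm ≈ 36.21 m.
Near limit Dn = s·(H − f)/(H + s − 2f) = 11500 × (36205.7 − 45) / (36205.7 + 11500 − 2 × 45) = 11500 × 36160.7 / 47615.7 ≈ 8733.4 mm ≈ 8.73 m.

8.73 m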